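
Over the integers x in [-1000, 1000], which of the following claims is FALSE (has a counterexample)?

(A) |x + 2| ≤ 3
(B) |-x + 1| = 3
(A) x = 2: LHS = |2 + 2| = |4| = 4; 4 ≤ 3 — FAILS
(B) x = 0: LHS = |-0 + 1| = |1| = 1; 1 = 3 — FAILS

Answer: Both A and B are false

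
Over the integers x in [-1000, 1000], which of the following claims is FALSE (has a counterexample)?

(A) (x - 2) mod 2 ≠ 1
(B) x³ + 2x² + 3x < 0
(A) x = 1: LHS = (1 - 2) mod 2 = (-1) mod 2 = 1; 1 ≠ 1 — FAILS
(B) x = 0: LHS = 0³ + 2·0² + 3·0 = 0; 0 < 0 — FAILS

Answer: Both A and B are false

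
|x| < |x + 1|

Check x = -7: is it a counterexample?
Substitute x = -7 into the relation:
x = -7: LHS = |-7| = 7, RHS = |(-7) + 1| = |-6| = 6; 7 < 6 — FAILS

Since the claim fails at x = -7, this value is a counterexample.

Answer: Yes, x = -7 is a counterexample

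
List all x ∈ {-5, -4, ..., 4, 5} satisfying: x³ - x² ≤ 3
Holds for: {-5, -4, -3, -2, -1, 0, 1}
Fails for: {2, 3, 4, 5}

Answer: {-5, -4, -3, -2, -1, 0, 1}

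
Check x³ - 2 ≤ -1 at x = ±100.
x = 100: LHS = 100³ - 2 = 999998; 999998 ≤ -1 — FAILS
x = -100: LHS = (-100)³ - 2 = -1000002; -1000002 ≤ -1 — holds

Answer: Partially: fails for x = 100, holds for x = -100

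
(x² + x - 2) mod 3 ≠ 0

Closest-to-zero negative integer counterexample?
Testing negative integers from -1 downward:
x = -1: LHS = ((-1)² + (-1) - 2) mod 3 = (-2) mod 3 = 1; 1 ≠ 0 — holds
x = -2: LHS = ((-2)² + (-2) - 2) mod 3 = 0 mod 3 = 0; 0 ≠ 0 — FAILS  ← closest negative counterexample to 0

Answer: x = -2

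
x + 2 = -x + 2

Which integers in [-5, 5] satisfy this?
Holds for: {0}
Fails for: {-5, -4, -3, -2, -1, 1, 2, 3, 4, 5}

Answer: {0}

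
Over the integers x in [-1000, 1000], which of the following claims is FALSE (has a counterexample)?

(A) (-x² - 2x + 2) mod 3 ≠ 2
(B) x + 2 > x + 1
(A) x = 0: LHS = (-0² - 2·0 + 2) mod 3 = 2 mod 3 = 2; 2 ≠ 2 — FAILS

(B) Over all integers in [-1000, 1000], LHS − RHS is smallest at x = 0, where it equals 1:
x = 0: LHS = 0 + 2 = 2, RHS = 0 + 1 = 1; 2 > 1 — holds
At the ends of the range:
x = -1000: LHS = (-1000) + 2 = -998, RHS = (-1000) + 1 = -999; -998 > -999 — holds
x = 1000: LHS = 1000 + 2 = 1002, RHS = 1000 + 1 = 1001; 1002 > 1001 — holds
Hence LHS − RHS is never zero or negative, i.e. LHS > RHS throughout, so the relation holds for every integer in [-1000, 1000].

Only (A) has a counterexample.

Answer: A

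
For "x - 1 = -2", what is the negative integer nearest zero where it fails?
Testing negative integers from -1 downward:
x = -1: LHS = (-1) - 1 = -2; -2 = -2 — holds
x = -2: LHS = (-2) - 1 = -3; -3 = -2 — FAILS  ← closest negative counterexample to 0

Answer: x = -2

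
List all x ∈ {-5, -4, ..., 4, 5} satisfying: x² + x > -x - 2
Over all integers in [-5, 5], LHS − RHS is smallest at x = -1, where it equals 1:
x = -1: LHS = (-1)² + (-1) = 0, RHS = -(-1) - 2 = -1; 0 > -1 — holds
At the ends of the range:
x = -5: LHS = (-5)² + (-5) = 20, RHS = -(-5) - 2 = 3; 20 > 3 — holds
x = 5: LHS = 5² + 5 = 30, RHS = -5 - 2 = -7; 30 > -7 — holds
Hence LHS − RHS is never zero or negative, i.e. LHS > RHS throughout, so the relation holds for every integer in [-5, 5].

Answer: All integers in [-5, 5]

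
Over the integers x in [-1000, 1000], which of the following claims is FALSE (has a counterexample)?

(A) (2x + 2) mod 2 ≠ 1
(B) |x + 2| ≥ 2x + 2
(A) For a polynomial with integer coefficients, its value mod 2 depends only on x mod 2, so it suffices to check one representative of each residue class, x = 0, 1:
x = 0: LHS = (2·0 + 2) mod 2 = 2 mod 2 = 0; 0 ≠ 1 — holds
x = 1: LHS = (2·1 + 2) mod 2 = 4 mod 2 = 0; 0 ≠ 1 — holds
The relation holds in every residue class, so the relation holds for every integer in [-1000, 1000].

(B) x = 1: LHS = |1 + 2| = |3| = 3, RHS = 2·1 + 2 = 4; 3 ≥ 4 — FAILS

Only (B) has a counterexample.

Answer: B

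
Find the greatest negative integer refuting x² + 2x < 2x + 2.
Testing negative integers from -1 downward:
x = -1: LHS = (-1)² + 2·(-1) = -1, RHS = 2·(-1) + 2 = 0; -1 < 0 — holds
x = -2: LHS = (-2)² + 2·(-2) = 0, RHS = 2·(-2) + 2 = -2; 0 < -2 — FAILS  ← closest negative counterexample to 0

Answer: x = -2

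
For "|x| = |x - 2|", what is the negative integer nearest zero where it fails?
Testing negative integers from -1 downward:
x = -1: LHS = |-1| = 1, RHS = |(-1) - 2| = |-3| = 3; 1 = 3 — FAILS  ← closest negative counterexample to 0

Answer: x = -1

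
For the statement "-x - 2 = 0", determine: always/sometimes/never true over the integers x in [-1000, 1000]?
Holds at x = -2: LHS = -(-2) - 2 = 0; 0 = 0 — holds
Fails at x = 0: LHS = -0 - 2 = -2; -2 = 0 — FAILS
It is satisfied by some integers in the range but not all.

Answer: Sometimes true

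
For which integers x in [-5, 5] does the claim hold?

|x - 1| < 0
An absolute value is never negative, so the left side is ≥ 0 for every x, while the right side is 0. Tightest case in [-5, 5] is x = 1:
x = 1: LHS = |1 - 1| = |0| = 0; 0 < 0 — FAILS
Hence LHS − RHS is never negative, i.e. LHS ≥ RHS throughout, so the claimed relation (<) fails for every integer in [-5, 5].

Answer: None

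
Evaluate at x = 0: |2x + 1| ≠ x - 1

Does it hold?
x = 0: LHS = |2·0 + 1| = |1| = 1, RHS = 0 - 1 = -1; 1 ≠ -1 — holds

The relation is satisfied at x = 0.

Answer: Yes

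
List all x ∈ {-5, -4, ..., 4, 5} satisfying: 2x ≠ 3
Track d = LHS − RHS over the integers in [-5, 5]. Equality would need d = 0, but d changes sign only between consecutive integers, jumping over 0:
x = 1: LHS = 2·1 = 2; 2 ≠ 3 — holds  (d = -1)
x = 2: LHS = 2·2 = 4; 4 ≠ 3 — holds  (d = 1)
Away from these crossings d keeps a constant sign, and checking every integer in [-5, 5] confirms d ≠ 0 throughout. Hence the two sides are never equal, so the relation holds for every integer in [-5, 5].

Answer: All integers in [-5, 5]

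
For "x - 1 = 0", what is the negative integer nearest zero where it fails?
Testing negative integers from -1 downward:
x = -1: LHS = (-1) - 1 = -2; -2 = 0 — FAILS  ← closest negative counterexample to 0

Answer: x = -1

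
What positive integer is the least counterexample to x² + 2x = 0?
Testing positive integers:
x = 1: LHS = 1² + 2·1 = 3; 3 = 0 — FAILS  ← smallest positive counterexample

Answer: x = 1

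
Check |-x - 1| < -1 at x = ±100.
x = 100: LHS = |-100 - 1| = |-101| = 101; 101 < -1 — FAILS
x = -100: LHS = |-(-100) - 1| = |99| = 99; 99 < -1 — FAILS

Answer: No, fails for both x = 100 and x = -100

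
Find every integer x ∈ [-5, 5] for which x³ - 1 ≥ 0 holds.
Holds for: {1, 2, 3, 4, 5}
Fails for: {-5, -4, -3, -2, -1, 0}

Answer: {1, 2, 3, 4, 5}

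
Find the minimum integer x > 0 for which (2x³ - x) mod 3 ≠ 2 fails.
Testing positive integers:
x = 1: LHS = (2·1³ - 1) mod 3 = 1 mod 3 = 1; 1 ≠ 2 — holds
x = 2: LHS = (2·2³ - 2) mod 3 = 14 mod 3 = 2; 2 ≠ 2 — FAILS  ← smallest positive counterexample

Answer: x = 2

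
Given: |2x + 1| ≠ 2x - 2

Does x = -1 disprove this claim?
Substitute x = -1 into the relation:
x = -1: LHS = |2·(-1) + 1| = |-1| = 1, RHS = 2·(-1) - 2 = -4; 1 ≠ -4 — holds

The relation holds at x = -1, so it is not a counterexample.

Answer: No, x = -1 is not a counterexample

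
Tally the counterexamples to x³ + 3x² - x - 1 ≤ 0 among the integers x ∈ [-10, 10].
Counterexamples in [-10, 10]: {-3, -2, -1, 1, 2, 3, 4, 5, 6, 7, 8, 9, 10}.

Counting them gives 13 values.

Answer: 13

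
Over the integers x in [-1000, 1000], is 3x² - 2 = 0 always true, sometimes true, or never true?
Track d = LHS − RHS over the integers in [-1000, 1000]. Equality would need d = 0, but d changes sign only between consecutive integers, jumping over 0:
x = -1: LHS = 3·(-1)² - 2 = 1; 1 = 0 — FAILS  (d = 1)
x = 0: LHS = 3·0² - 2 = -2; -2 = 0 — FAILS  (d = -2)
x = 0: LHS = 3·0² - 2 = -2; -2 = 0 — FAILS  (d = -2)
x = 1: LHS = 3·1² - 2 = 1; 1 = 0 — FAILS  (d = 1)
Away from these crossings d keeps a constant sign, and checking every integer in [-1000, 1000] confirms d ≠ 0 throughout. Hence the two sides are never equal, so the claimed relation (=) fails for every integer in [-1000, 1000].

No integer in the range satisfies it.

Answer: Never true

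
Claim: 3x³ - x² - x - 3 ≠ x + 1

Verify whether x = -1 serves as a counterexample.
Substitute x = -1 into the relation:
x = -1: LHS = 3·(-1)³ - (-1)² - (-1) - 3 = -6, RHS = (-1) + 1 = 0; -6 ≠ 0 — holds

The relation holds at x = -1, so it is not a counterexample.

Answer: No, x = -1 is not a counterexample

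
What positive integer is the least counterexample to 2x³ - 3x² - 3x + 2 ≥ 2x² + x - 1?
Testing positive integers:
x = 1: LHS = 2·1³ - 3·1² - 3·1 + 2 = -2, RHS = 2·1² + 1 - 1 = 2; -2 ≥ 2 — FAILS  ← smallest positive counterexample

Answer: x = 1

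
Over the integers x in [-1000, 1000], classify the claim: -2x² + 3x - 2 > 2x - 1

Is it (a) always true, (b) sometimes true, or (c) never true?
Over all integers in [-1000, 1000], LHS − RHS is largest at x = 0, where it equals -1:
x = 0: LHS = -2·0² + 3·0 - 2 = -2, RHS = 2·0 - 1 = -1; -2 > -1 — FAILS
At the ends of the range:
x = -1000: LHS = -2·(-1000)² + 3·(-1000) - 2 = -2003002, RHS = 2·(-1000) - 1 = -2001; -2003002 > -2001 — FAILS
x = 1000: LHS = -2·1000² + 3·1000 - 2 = -1997002, RHS = 2·1000 - 1 = 1999; -1997002 > 1999 — FAILS
Hence LHS − RHS is never positive, i.e. LHS ≤ RHS throughout, so the claimed relation (>) fails for every integer in [-1000, 1000].

No integer in the range satisfies it.

Answer: Never true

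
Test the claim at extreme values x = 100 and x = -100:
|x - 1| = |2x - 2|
x = 100: LHS = |100 - 1| = |99| = 99, RHS = |2·100 - 2| = |198| = 198; 99 = 198 — FAILS
x = -100: LHS = |(-100) - 1| = |-101| = 101, RHS = |2·(-100) - 2| = |-202| = 202; 101 = 202 — FAILS

Answer: No, fails for both x = 100 and x = -100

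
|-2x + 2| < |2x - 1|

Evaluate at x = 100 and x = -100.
x = 100: LHS = |-2·100 + 2| = |-198| = 198, RHS = |2·100 - 1| = |199| = 199; 198 < 199 — holds
x = -100: LHS = |-2·(-100) + 2| = |202| = 202, RHS = |2·(-100) - 1| = |-201| = 201; 202 < 201 — FAILS

Answer: Partially: holds for x = 100, fails for x = -100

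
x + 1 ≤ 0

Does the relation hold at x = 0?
x = 0: LHS = 0 + 1 = 1; 1 ≤ 0 — FAILS

The relation fails at x = 0, so x = 0 is a counterexample.

Answer: No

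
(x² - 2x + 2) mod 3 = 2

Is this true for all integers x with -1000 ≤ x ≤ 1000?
The claim fails at x = 1:
x = 1: LHS = (1² - 2·1 + 2) mod 3 = 1 mod 3 = 1; 1 = 2 — FAILS

Because a single integer refutes it, the statement is false.

Answer: False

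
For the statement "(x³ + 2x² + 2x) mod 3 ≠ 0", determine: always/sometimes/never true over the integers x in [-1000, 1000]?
Holds at x = 1: LHS = (1³ + 2·1² + 2·1) mod 3 = 5 mod 3 = 2; 2 ≠ 0 — holds
Fails at x = 0: LHS = (0³ + 2·0² + 2·0) mod 3 = 0 mod 3 = 0; 0 ≠ 0 — FAILS
It is satisfied by some integers in the range but not all.

Answer: Sometimes true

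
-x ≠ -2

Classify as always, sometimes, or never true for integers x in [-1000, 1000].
Holds at x = 0: LHS = -0 = 0; 0 ≠ -2 — holds
Fails at x = 2: -2 ≠ -2 — FAILS
It is satisfied by some integers in the range but not all.

Answer: Sometimes true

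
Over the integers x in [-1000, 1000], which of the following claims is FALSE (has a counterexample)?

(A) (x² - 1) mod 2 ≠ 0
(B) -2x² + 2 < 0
(A) x = 1: LHS = (1² - 1) mod 2 = 0 mod 2 = 0; 0 ≠ 0 — FAILS
(B) x = 0: LHS = -2·0² + 2 = 2; 2 < 0 — FAILS

Answer: Both A and B are false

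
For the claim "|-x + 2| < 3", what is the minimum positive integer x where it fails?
Testing positive integers:
x = 1: LHS = |-1 + 2| = |1| = 1; 1 < 3 — holds
x = 2: LHS = |-2 + 2| = |0| = 0; 0 < 3 — holds
x = 3: LHS = |-3 + 2| = |-1| = 1; 1 < 3 — holds
x = 4: LHS = |-4 + 2| = |-2| = 2; 2 < 3 — holds
x = 5: LHS = |-5 + 2| = |-3| = 3; 3 < 3 — FAILS  ← smallest positive counterexample

Answer: x = 5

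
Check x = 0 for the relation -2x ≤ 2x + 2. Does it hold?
x = 0: LHS = -2·0 = 0, RHS = 2·0 + 2 = 2; 0 ≤ 2 — holds

The relation is satisfied at x = 0.

Answer: Yes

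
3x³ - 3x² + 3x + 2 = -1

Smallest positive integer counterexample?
Testing positive integers:
x = 1: LHS = 3·1³ - 3·1² + 3·1 + 2 = 5; 5 = -1 — FAILS  ← smallest positive counterexample

Answer: x = 1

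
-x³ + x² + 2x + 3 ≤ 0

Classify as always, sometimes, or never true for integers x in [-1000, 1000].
Holds at x = 3: LHS = -3³ + 3² + 2·3 + 3 = -9; -9 ≤ 0 — holds
Fails at x = 0: LHS = -0³ + 0² + 2·0 + 3 = 3; 3 ≤ 0 — FAILS
It is satisfied by some integers in the range but not all.

Answer: Sometimes true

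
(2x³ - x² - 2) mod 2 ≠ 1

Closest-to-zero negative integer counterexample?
Testing negative integers from -1 downward:
x = -1: LHS = (2·(-1)³ - (-1)² - 2) mod 2 = (-5) mod 2 = 1; 1 ≠ 1 — FAILS  ← closest negative counterexample to 0

Answer: x = -1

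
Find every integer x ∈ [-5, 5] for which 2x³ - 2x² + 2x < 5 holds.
Holds for: {-5, -4, -3, -2, -1, 0, 1}
Fails for: {2, 3, 4, 5}

Answer: {-5, -4, -3, -2, -1, 0, 1}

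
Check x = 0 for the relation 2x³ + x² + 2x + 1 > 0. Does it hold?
x = 0: LHS = 2·0³ + 0² + 2·0 + 1 = 1; 1 > 0 — holds

The relation is satisfied at x = 0.

Answer: Yes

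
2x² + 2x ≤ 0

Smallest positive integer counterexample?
Testing positive integers:
x = 1: LHS = 2·1² + 2·1 = 4; 4 ≤ 0 — FAILS  ← smallest positive counterexample

Answer: x = 1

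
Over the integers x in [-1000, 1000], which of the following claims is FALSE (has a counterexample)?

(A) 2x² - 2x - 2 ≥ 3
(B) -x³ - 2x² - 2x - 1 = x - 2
(A) x = 0: LHS = 2·0² - 2·0 - 2 = -2; -2 ≥ 3 — FAILS
(B) x = 0: LHS = -0³ - 2·0² - 2·0 - 1 = -1, RHS = 0 - 2 = -2; -1 = -2 — FAILS

Answer: Both A and B are false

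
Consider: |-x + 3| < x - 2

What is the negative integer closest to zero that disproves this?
Testing negative integers from -1 downward:
x = -1: LHS = |-(-1) + 3| = |4| = 4, RHS = (-1) - 2 = -3; 4 < -3 — FAILS  ← closest negative counterexample to 0

Answer: x = -1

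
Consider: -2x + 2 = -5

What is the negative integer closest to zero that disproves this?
Testing negative integers from -1 downward:
x = -1: LHS = -2·(-1) + 2 = 4; 4 = -5 — FAILS  ← closest negative counterexample to 0

Answer: x = -1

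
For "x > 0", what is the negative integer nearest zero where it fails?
Testing negative integers from -1 downward:
x = -1: -1 > 0 — FAILS  ← closest negative counterexample to 0

Answer: x = -1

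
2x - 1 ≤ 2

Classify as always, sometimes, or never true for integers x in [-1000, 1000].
Holds at x = 0: LHS = 2·0 - 1 = -1; -1 ≤ 2 — holds
Fails at x = 2: LHS = 2·2 - 1 = 3; 3 ≤ 2 — FAILS
It is satisfied by some integers in the range but not all.

Answer: Sometimes true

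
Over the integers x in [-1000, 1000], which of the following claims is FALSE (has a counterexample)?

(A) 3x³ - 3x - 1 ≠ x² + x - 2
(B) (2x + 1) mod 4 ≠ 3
(A) Track d = LHS − RHS over the integers in [-1000, 1000]. Equality would need d = 0, but d changes sign only between consecutive integers, jumping over 0:
x = -2: LHS = 3·(-2)³ - 3·(-2) - 1 = -19, RHS = (-2)² + (-2) - 2 = 0; -19 ≠ 0 — holds  (d = -19)
x = -1: LHS = 3·(-1)³ - 3·(-1) - 1 = -1, RHS = (-1)² + (-1) - 2 = -2; -1 ≠ -2 — holds  (d = 1)
x = 0: LHS = 3·0³ - 3·0 - 1 = -1, RHS = 0² + 0 - 2 = -2; -1 ≠ -2 — holds  (d = 1)
x = 1: LHS = 3·1³ - 3·1 - 1 = -1, RHS = 1² + 1 - 2 = 0; -1 ≠ 0 — holds  (d = -1)
x = 1: LHS = 3·1³ - 3·1 - 1 = -1, RHS = 1² + 1 - 2 = 0; -1 ≠ 0 — holds  (d = -1)
x = 2: LHS = 3·2³ - 3·2 - 1 = 17, RHS = 2² + 2 - 2 = 4; 17 ≠ 4 — holds  (d = 13)
Away from these crossings d keeps a constant sign, and checking every integer in [-1000, 1000] confirms d ≠ 0 throughout. Hence the two sides are never equal, so the relation holds for every integer in [-1000, 1000].

(B) x = 1: LHS = (2·1 + 1) mod 4 = 3 mod 4 = 3; 3 ≠ 3 — FAILS

Only (B) has a counterexample.

Answer: B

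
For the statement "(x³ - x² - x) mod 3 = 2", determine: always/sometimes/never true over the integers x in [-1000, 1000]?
Holds at x = 1: LHS = (1³ - 1² - 1) mod 3 = (-1) mod 3 = 2; 2 = 2 — holds
Fails at x = 0: LHS = (0³ - 0² - 0) mod 3 = 0 mod 3 = 0; 0 = 2 — FAILS
It is satisfied by some integers in the range but not all.

Answer: Sometimes true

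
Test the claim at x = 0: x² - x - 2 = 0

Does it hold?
x = 0: LHS = 0² - 0 - 2 = -2; -2 = 0 — FAILS

The relation fails at x = 0, so x = 0 is a counterexample.

Answer: No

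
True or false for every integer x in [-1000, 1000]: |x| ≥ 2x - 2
The claim fails at x = 3:
x = 3: LHS = |3| = 3, RHS = 2·3 - 2 = 4; 3 ≥ 4 — FAILS

Because a single integer refutes it, the statement is false.

Answer: False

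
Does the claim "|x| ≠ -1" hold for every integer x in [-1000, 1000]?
An absolute value is never negative, so the left side is ≥ 0 for every x, while the right side is -1. Tightest case in [-1000, 1000] is x = 0:
x = 0: LHS = |0| = 0; 0 ≠ -1 — holds
Hence LHS − RHS is never 0, i.e. the two sides are never equal, so the relation holds for every integer in [-1000, 1000].

No counterexample exists.

Answer: True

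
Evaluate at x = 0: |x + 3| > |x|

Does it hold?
x = 0: LHS = |0 + 3| = |3| = 3, RHS = |0| = 0; 3 > 0 — holds

The relation is satisfied at x = 0.

Answer: Yes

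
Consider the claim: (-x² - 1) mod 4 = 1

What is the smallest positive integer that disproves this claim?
Testing positive integers:
x = 1: LHS = (-1² - 1) mod 4 = (-2) mod 4 = 2; 2 = 1 — FAILS  ← smallest positive counterexample

Answer: x = 1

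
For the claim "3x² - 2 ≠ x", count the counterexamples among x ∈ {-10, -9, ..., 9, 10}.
Counterexamples in [-10, 10]: {1}.

Counting them gives 1 values.

Answer: 1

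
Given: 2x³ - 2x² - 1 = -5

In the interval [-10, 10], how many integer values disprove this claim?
Counterexamples in [-10, 10]: {-10, -9, -8, -7, -6, -5, -4, -3, -2, 0, 1, 2, 3, 4, 5, 6, 7, 8, 9, 10}.

Counting them gives 20 values.

Answer: 20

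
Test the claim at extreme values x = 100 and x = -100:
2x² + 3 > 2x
x = 100: LHS = 2·100² + 3 = 20003, RHS = 2·100 = 200; 20003 > 200 — holds
x = -100: LHS = 2·(-100)² + 3 = 20003, RHS = 2·(-100) = -200; 20003 > -200 — holds

Answer: Yes, holds for both x = 100 and x = -100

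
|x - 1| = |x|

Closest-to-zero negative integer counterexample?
Testing negative integers from -1 downward:
x = -1: LHS = |(-1) - 1| = |-2| = 2, RHS = |-1| = 1; 2 = 1 — FAILS  ← closest negative counterexample to 0

Answer: x = -1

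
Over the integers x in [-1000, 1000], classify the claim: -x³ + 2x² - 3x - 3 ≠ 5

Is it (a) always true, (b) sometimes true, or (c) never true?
Track d = LHS − RHS over the integers in [-1000, 1000]. Equality would need d = 0, but d changes sign only between consecutive integers, jumping over 0:
x = -2: LHS = -(-2)³ + 2·(-2)² - 3·(-2) - 3 = 19; 19 ≠ 5 — holds  (d = 14)
x = -1: LHS = -(-1)³ + 2·(-1)² - 3·(-1) - 3 = 3; 3 ≠ 5 — holds  (d = -2)
Away from these crossings d keeps a constant sign, and checking every integer in [-1000, 1000] confirms d ≠ 0 throughout. Hence the two sides are never equal, so the relation holds for every integer in [-1000, 1000].

No counterexample exists.

Answer: Always true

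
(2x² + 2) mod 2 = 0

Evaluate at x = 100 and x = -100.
x = 100: LHS = (2·100² + 2) mod 2 = 20002 mod 2 = 0; 0 = 0 — holds
x = -100: LHS = (2·(-100)² + 2) mod 2 = 20002 mod 2 = 0; 0 = 0 — holds

Answer: Yes, holds for both x = 100 and x = -100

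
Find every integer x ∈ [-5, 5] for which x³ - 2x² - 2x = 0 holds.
Holds for: {0}
Fails for: {-5, -4, -3, -2, -1, 1, 2, 3, 4, 5}

Answer: {0}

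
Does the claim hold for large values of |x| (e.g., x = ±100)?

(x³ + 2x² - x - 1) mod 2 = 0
x = 100: LHS = (100³ + 2·100² - 100 - 1) mod 2 = 1019899 mod 2 = 1; 1 = 0 — FAILS
x = -100: LHS = ((-100)³ + 2·(-100)² - (-100) - 1) mod 2 = (-979901) mod 2 = 1; 1 = 0 — FAILS

Answer: No, fails for both x = 100 and x = -100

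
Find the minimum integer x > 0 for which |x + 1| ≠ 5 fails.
Testing positive integers:
x = 1: LHS = |1 + 1| = |2| = 2; 2 ≠ 5 — holds
x = 2: LHS = |2 + 1| = |3| = 3; 3 ≠ 5 — holds
x = 3: LHS = |3 + 1| = |4| = 4; 4 ≠ 5 — holds
x = 4: LHS = |4 + 1| = |5| = 5; 5 ≠ 5 — FAILS  ← smallest positive counterexample

Answer: x = 4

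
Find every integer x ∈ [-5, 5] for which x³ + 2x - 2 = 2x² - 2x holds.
Track d = LHS − RHS over the integers in [-5, 5]. Equality would need d = 0, but d changes sign only between consecutive integers, jumping over 0:
x = 0: LHS = 0³ + 2·0 - 2 = -2, RHS = 2·0² - 2·0 = 0; -2 = 0 — FAILS  (d = -2)
x = 1: LHS = 1³ + 2·1 - 2 = 1, RHS = 2·1² - 2·1 = 0; 1 = 0 — FAILS  (d = 1)
Away from these crossings d keeps a constant sign, and checking every integer in [-5, 5] confirms d ≠ 0 throughout. Hence the two sides are never equal, so the claimed relation (=) fails for every integer in [-5, 5].

Answer: None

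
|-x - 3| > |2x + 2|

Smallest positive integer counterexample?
Testing positive integers:
x = 1: LHS = |-1 - 3| = |-4| = 4, RHS = |2·1 + 2| = |4| = 4; 4 > 4 — FAILS  ← smallest positive counterexample

Answer: x = 1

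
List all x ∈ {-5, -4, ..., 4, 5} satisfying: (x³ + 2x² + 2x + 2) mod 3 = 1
Holds for: {-5, -4, -2, -1, 1, 2, 4, 5}
Fails for: {-3, 0, 3}

Answer: {-5, -4, -2, -1, 1, 2, 4, 5}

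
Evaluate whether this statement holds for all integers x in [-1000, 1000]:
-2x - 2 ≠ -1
Track d = LHS − RHS over the integers in [-1000, 1000]. Equality would need d = 0, but d changes sign only between consecutive integers, jumping over 0:
x = -1: LHS = -2·(-1) - 2 = 0; 0 ≠ -1 — holds  (d = 1)
x = 0: LHS = -2·0 - 2 = -2; -2 ≠ -1 — holds  (d = -1)
Away from these crossings d keeps a constant sign, and checking every integer in [-1000, 1000] confirms d ≠ 0 throughout. Hence the two sides are never equal, so the relation holds for every integer in [-1000, 1000].

No counterexample exists.

Answer: True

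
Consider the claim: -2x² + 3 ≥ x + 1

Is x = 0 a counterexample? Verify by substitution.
Substitute x = 0 into the relation:
x = 0: LHS = -2·0² + 3 = 3, RHS = 0 + 1 = 1; 3 ≥ 1 — holds

The claim holds here, so x = 0 is not a counterexample. (A counterexample exists elsewhere, e.g. x = 1.)

Answer: No, x = 0 is not a counterexample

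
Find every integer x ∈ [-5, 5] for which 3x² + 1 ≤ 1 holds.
Holds for: {0}
Fails for: {-5, -4, -3, -2, -1, 1, 2, 3, 4, 5}

Answer: {0}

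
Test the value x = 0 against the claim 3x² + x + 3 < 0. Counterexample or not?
Substitute x = 0 into the relation:
x = 0: LHS = 3·0² + 0 + 3 = 3; 3 < 0 — FAILS

Since the claim fails at x = 0, this value is a counterexample.

Answer: Yes, x = 0 is a counterexample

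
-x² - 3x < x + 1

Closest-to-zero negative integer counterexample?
Testing negative integers from -1 downward:
x = -1: LHS = -(-1)² - 3·(-1) = 2, RHS = (-1) + 1 = 0; 2 < 0 — FAILS  ← closest negative counterexample to 0

Answer: x = -1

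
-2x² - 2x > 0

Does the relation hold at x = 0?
x = 0: LHS = -2·0² - 2·0 = 0; 0 > 0 — FAILS

The relation fails at x = 0, so x = 0 is a counterexample.

Answer: No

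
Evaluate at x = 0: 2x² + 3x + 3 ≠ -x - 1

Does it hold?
x = 0: LHS = 2·0² + 3·0 + 3 = 3, RHS = -0 - 1 = -1; 3 ≠ -1 — holds

The relation is satisfied at x = 0.

Answer: Yes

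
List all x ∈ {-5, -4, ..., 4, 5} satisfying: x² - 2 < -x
Holds for: {-1, 0}
Fails for: {-5, -4, -3, -2, 1, 2, 3, 4, 5}

Answer: {-1, 0}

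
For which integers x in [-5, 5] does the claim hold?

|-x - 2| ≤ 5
Holds for: {-5, -4, -3, -2, -1, 0, 1, 2, 3}
Fails for: {4, 5}

Answer: {-5, -4, -3, -2, -1, 0, 1, 2, 3}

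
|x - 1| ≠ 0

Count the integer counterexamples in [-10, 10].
Counterexamples in [-10, 10]: {1}.

Counting them gives 1 values.

Answer: 1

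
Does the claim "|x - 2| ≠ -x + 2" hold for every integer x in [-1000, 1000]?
The claim fails at x = 0:
x = 0: LHS = |0 - 2| = |-2| = 2, RHS = -0 + 2 = 2; 2 ≠ 2 — FAILS

Because a single integer refutes it, the statement is false.

Answer: False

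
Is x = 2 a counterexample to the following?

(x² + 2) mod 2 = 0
Substitute x = 2 into the relation:
x = 2: LHS = (2² + 2) mod 2 = 6 mod 2 = 0; 0 = 0 — holds

The claim holds here, so x = 2 is not a counterexample. (A counterexample exists elsewhere, e.g. x = 1.)

Answer: No, x = 2 is not a counterexample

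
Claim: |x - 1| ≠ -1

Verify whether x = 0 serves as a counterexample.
Substitute x = 0 into the relation:
x = 0: LHS = |0 - 1| = |-1| = 1; 1 ≠ -1 — holds

The relation holds at x = 0, so it is not a counterexample.

Answer: No, x = 0 is not a counterexample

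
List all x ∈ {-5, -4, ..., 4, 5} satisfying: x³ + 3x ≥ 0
Holds for: {0, 1, 2, 3, 4, 5}
Fails for: {-5, -4, -3, -2, -1}

Answer: {0, 1, 2, 3, 4, 5}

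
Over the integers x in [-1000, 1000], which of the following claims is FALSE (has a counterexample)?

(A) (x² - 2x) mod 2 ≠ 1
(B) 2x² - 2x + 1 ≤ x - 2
(A) x = 1: LHS = (1² - 2·1) mod 2 = (-1) mod 2 = 1; 1 ≠ 1 — FAILS
(B) x = 0: LHS = 2·0² - 2·0 + 1 = 1, RHS = 0 - 2 = -2; 1 ≤ -2 — FAILS

Answer: Both A and B are false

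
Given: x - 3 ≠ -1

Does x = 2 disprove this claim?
Substitute x = 2 into the relation:
x = 2: LHS = 2 - 3 = -1; -1 ≠ -1 — FAILS

Since the claim fails at x = 2, this value is a counterexample.

Answer: Yes, x = 2 is a counterexample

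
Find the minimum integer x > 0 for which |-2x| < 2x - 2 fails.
Testing positive integers:
x = 1: LHS = |-2·1| = |-2| = 2, RHS = 2·1 - 2 = 0; 2 < 0 — FAILS  ← smallest positive counterexample

Answer: x = 1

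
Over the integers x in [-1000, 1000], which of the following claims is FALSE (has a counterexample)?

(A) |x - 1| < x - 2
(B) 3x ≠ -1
(A) x = 0: LHS = |0 - 1| = |-1| = 1, RHS = 0 - 2 = -2; 1 < -2 — FAILS

(B) Track d = LHS − RHS over the integers in [-1000, 1000]. Equality would need d = 0, but d changes sign only between consecutive integers, jumping over 0:
x = -1: LHS = 3·(-1) = -3; -3 ≠ -1 — holds  (d = -2)
x = 0: LHS = 3·0 = 0; 0 ≠ -1 — holds  (d = 1)
Away from these crossings d keeps a constant sign, and checking every integer in [-1000, 1000] confirms d ≠ 0 throughout. Hence the two sides are never equal, so the relation holds for every integer in [-1000, 1000].

Only (A) has a counterexample.

Answer: A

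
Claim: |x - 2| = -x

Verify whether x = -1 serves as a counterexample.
Substitute x = -1 into the relation:
x = -1: LHS = |(-1) - 2| = |-3| = 3, RHS = -(-1) = 1; 3 = 1 — FAILS

Since the claim fails at x = -1, this value is a counterexample.

Answer: Yes, x = -1 is a counterexample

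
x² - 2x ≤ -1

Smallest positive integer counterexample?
Testing positive integers:
x = 1: LHS = 1² - 2·1 = -1; -1 ≤ -1 — holds
x = 2: LHS = 2² - 2·2 = 0; 0 ≤ -1 — FAILS  ← smallest positive counterexample

Answer: x = 2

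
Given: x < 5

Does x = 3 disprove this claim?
Substitute x = 3 into the relation:
x = 3: 3 < 5 — holds

The claim holds here, so x = 3 is not a counterexample. (A counterexample exists elsewhere, e.g. x = 5.)

Answer: No, x = 3 is not a counterexample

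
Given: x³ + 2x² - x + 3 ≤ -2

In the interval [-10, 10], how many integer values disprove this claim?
Counterexamples in [-10, 10]: {-2, -1, 0, 1, 2, 3, 4, 5, 6, 7, 8, 9, 10}.

Counting them gives 13 values.

Answer: 13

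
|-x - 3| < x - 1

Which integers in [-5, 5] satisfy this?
Over all integers in [-5, 5], LHS − RHS is smallest at x = 0, where it equals 4:
x = 0: LHS = |-0 - 3| = |-3| = 3, RHS = 0 - 1 = -1; 3 < -1 — FAILS
At the ends of the range:
x = -5: LHS = |-(-5) - 3| = |2| = 2, RHS = (-5) - 1 = -6; 2 < -6 — FAILS
x = 5: LHS = |-5 - 3| = |-8| = 8, RHS = 5 - 1 = 4; 8 < 4 — FAILS
Hence LHS − RHS is never negative, i.e. LHS ≥ RHS throughout, so the claimed relation (<) fails for every integer in [-5, 5].

Answer: None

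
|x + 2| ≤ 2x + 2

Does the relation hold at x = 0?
x = 0: LHS = |0 + 2| = |2| = 2, RHS = 2·0 + 2 = 2; 2 ≤ 2 — holds

The relation is satisfied at x = 0.

Answer: Yes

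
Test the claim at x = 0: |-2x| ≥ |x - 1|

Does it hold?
x = 0: LHS = |-2·0| = |0| = 0, RHS = |0 - 1| = |-1| = 1; 0 ≥ 1 — FAILS

The relation fails at x = 0, so x = 0 is a counterexample.

Answer: No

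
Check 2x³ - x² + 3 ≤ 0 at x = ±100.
x = 100: LHS = 2·100³ - 100² + 3 = 1990003; 1990003 ≤ 0 — FAILS
x = -100: LHS = 2·(-100)³ - (-100)² + 3 = -2009997; -2009997 ≤ 0 — holds

Answer: Partially: fails for x = 100, holds for x = -100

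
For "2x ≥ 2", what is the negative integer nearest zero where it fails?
Testing negative integers from -1 downward:
x = -1: LHS = 2·(-1) = -2; -2 ≥ 2 — FAILS  ← closest negative counterexample to 0

Answer: x = -1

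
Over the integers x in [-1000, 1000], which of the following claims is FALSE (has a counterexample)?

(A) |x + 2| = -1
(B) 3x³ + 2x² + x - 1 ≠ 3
(A) x = 0: LHS = |0 + 2| = |2| = 2; 2 = -1 — FAILS

(B) Track d = LHS − RHS over the integers in [-1000, 1000]. Equality would need d = 0, but d changes sign only between consecutive integers, jumping over 0:
x = 0: LHS = 3·0³ + 2·0² + 0 - 1 = -1; -1 ≠ 3 — holds  (d = -4)
x = 1: LHS = 3·1³ + 2·1² + 1 - 1 = 5; 5 ≠ 3 — holds  (d = 2)
Away from these crossings d keeps a constant sign, and checking every integer in [-1000, 1000] confirms d ≠ 0 throughout. Hence the two sides are never equal, so the relation holds for every integer in [-1000, 1000].

Only (A) has a counterexample.

Answer: A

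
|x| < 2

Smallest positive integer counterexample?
Testing positive integers:
x = 1: LHS = |1| = 1; 1 < 2 — holds
x = 2: LHS = |2| = 2; 2 < 2 — FAILS  ← smallest positive counterexample

Answer: x = 2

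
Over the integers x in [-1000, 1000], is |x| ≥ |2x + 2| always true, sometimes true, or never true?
Holds at x = -1: LHS = |-1| = 1, RHS = |2·(-1) + 2| = |0| = 0; 1 ≥ 0 — holds
Fails at x = 0: LHS = |0| = 0, RHS = |2·0 + 2| = |2| = 2; 0 ≥ 2 — FAILS
It is satisfied by some integers in the range but not all.

Answer: Sometimes true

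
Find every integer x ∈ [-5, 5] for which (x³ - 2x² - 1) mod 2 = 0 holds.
Holds for: {-5, -3, -1, 1, 3, 5}
Fails for: {-4, -2, 0, 2, 4}

Answer: {-5, -3, -1, 1, 3, 5}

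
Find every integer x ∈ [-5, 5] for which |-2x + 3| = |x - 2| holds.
Holds for: {1}
Fails for: {-5, -4, -3, -2, -1, 0, 2, 3, 4, 5}

Answer: {1}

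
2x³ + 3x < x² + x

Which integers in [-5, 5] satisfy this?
Holds for: {-5, -4, -3, -2, -1}
Fails for: {0, 1, 2, 3, 4, 5}

Answer: {-5, -4, -3, -2, -1}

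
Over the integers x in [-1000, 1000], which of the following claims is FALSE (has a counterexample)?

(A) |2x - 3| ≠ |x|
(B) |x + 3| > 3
(A) x = 1: LHS = |2·1 - 3| = |-1| = 1, RHS = |1| = 1; 1 ≠ 1 — FAILS
(B) x = 0: LHS = |0 + 3| = |3| = 3; 3 > 3 — FAILS

Answer: Both A and B are false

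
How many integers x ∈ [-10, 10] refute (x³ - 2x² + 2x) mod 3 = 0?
Counterexamples in [-10, 10]: {-10, -8, -7, -5, -4, -2, -1, 1, 2, 4, 5, 7, 8, 10}.

Counting them gives 14 values.

Answer: 14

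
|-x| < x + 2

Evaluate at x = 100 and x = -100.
x = 100: LHS = |-100| = 100, RHS = 100 + 2 = 102; 100 < 102 — holds
x = -100: LHS = |-(-100)| = |100| = 100, RHS = (-100) + 2 = -98; 100 < -98 — FAILS

Answer: Partially: holds for x = 100, fails for x = -100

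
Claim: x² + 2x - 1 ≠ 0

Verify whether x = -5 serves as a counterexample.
Substitute x = -5 into the relation:
x = -5: LHS = (-5)² + 2·(-5) - 1 = 14; 14 ≠ 0 — holds

The relation holds at x = -5, so it is not a counterexample.

Answer: No, x = -5 is not a counterexample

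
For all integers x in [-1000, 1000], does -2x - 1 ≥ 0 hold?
The claim fails at x = 0:
x = 0: LHS = -2·0 - 1 = -1; -1 ≥ 0 — FAILS

Because a single integer refutes it, the statement is false.

Answer: False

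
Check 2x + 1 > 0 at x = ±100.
x = 100: LHS = 2·100 + 1 = 201; 201 > 0 — holds
x = -100: LHS = 2·(-100) + 1 = -199; -199 > 0 — FAILS

Answer: Partially: holds for x = 100, fails for x = -100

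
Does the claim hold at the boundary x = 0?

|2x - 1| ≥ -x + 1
x = 0: LHS = |2·0 - 1| = |-1| = 1, RHS = -0 + 1 = 1; 1 ≥ 1 — holds

The relation is satisfied at x = 0.

Answer: Yes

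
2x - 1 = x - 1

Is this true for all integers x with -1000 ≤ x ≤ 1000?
The claim fails at x = 1:
x = 1: LHS = 2·1 - 1 = 1, RHS = 1 - 1 = 0; 1 = 0 — FAILS

Because a single integer refutes it, the statement is false.

Answer: False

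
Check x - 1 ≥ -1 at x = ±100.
x = 100: LHS = 100 - 1 = 99; 99 ≥ -1 — holds
x = -100: LHS = (-100) - 1 = -101; -101 ≥ -1 — FAILS

Answer: Partially: holds for x = 100, fails for x = -100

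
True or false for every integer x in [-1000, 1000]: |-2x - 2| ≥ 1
The claim fails at x = -1:
x = -1: LHS = |-2·(-1) - 2| = |0| = 0; 0 ≥ 1 — FAILS

Because a single integer refutes it, the statement is false.

Answer: False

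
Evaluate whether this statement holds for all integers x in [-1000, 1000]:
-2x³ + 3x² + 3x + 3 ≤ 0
The claim fails at x = 0:
x = 0: LHS = -2·0³ + 3·0² + 3·0 + 3 = 3; 3 ≤ 0 — FAILS

Because a single integer refutes it, the statement is false.

Answer: False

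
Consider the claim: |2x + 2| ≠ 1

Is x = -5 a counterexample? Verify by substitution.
Substitute x = -5 into the relation:
x = -5: LHS = |2·(-5) + 2| = |-8| = 8; 8 ≠ 1 — holds

The relation holds at x = -5, so it is not a counterexample.

Answer: No, x = -5 is not a counterexample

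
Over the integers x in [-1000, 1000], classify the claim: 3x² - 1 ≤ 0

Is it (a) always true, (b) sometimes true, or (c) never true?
Holds at x = 0: LHS = 3·0² - 1 = -1; -1 ≤ 0 — holds
Fails at x = 1: LHS = 3·1² - 1 = 2; 2 ≤ 0 — FAILS
It is satisfied by some integers in the range but not all.

Answer: Sometimes true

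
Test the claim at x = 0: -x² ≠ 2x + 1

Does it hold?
x = 0: LHS = -0² = 0, RHS = 2·0 + 1 = 1; 0 ≠ 1 — holds

The relation is satisfied at x = 0.

Answer: Yes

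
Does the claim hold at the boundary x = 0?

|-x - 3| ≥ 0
x = 0: LHS = |-0 - 3| = |-3| = 3; 3 ≥ 0 — holds

The relation is satisfied at x = 0.

Answer: Yes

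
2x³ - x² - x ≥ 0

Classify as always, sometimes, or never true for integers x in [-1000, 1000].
Holds at x = 0: LHS = 2·0³ - 0² - 0 = 0; 0 ≥ 0 — holds
Fails at x = -1: LHS = 2·(-1)³ - (-1)² - (-1) = -2; -2 ≥ 0 — FAILS
It is satisfied by some integers in the range but not all.

Answer: Sometimes true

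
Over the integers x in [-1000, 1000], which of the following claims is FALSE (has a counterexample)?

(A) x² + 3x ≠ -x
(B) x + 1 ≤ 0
(A) x = 0: LHS = 0² + 3·0 = 0, RHS = -0 = 0; 0 ≠ 0 — FAILS
(B) x = 0: LHS = 0 + 1 = 1; 1 ≤ 0 — FAILS

Answer: Both A and B are false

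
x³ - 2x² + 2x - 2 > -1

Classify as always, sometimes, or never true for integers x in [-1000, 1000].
Holds at x = 2: LHS = 2³ - 2·2² + 2·2 - 2 = 2; 2 > -1 — holds
Fails at x = 0: LHS = 0³ - 2·0² + 2·0 - 2 = -2; -2 > -1 — FAILS
It is satisfied by some integers in the range but not all.

Answer: Sometimes true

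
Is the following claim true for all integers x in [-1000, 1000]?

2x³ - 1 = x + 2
The claim fails at x = 0:
x = 0: LHS = 2·0³ - 1 = -1, RHS = 0 + 2 = 2; -1 = 2 — FAILS

Because a single integer refutes it, the statement is false.

Answer: False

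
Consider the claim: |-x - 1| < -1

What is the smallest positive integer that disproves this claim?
Testing positive integers:
x = 1: LHS = |-1 - 1| = |-2| = 2; 2 < -1 — FAILS  ← smallest positive counterexample

Answer: x = 1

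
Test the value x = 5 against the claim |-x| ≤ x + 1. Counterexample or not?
Substitute x = 5 into the relation:
x = 5: LHS = |-5| = 5, RHS = 5 + 1 = 6; 5 ≤ 6 — holds

The claim holds here, so x = 5 is not a counterexample. (A counterexample exists elsewhere, e.g. x = -1.)

Answer: No, x = 5 is not a counterexample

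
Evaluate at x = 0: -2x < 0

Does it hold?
x = 0: LHS = -2·0 = 0; 0 < 0 — FAILS

The relation fails at x = 0, so x = 0 is a counterexample.

Answer: No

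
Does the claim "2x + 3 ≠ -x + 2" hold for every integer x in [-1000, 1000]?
Track d = LHS − RHS over the integers in [-1000, 1000]. Equality would need d = 0, but d changes sign only between consecutive integers, jumping over 0:
x = -1: LHS = 2·(-1) + 3 = 1, RHS = -(-1) + 2 = 3; 1 ≠ 3 — holds  (d = -2)
x = 0: LHS = 2·0 + 3 = 3, RHS = -0 + 2 = 2; 3 ≠ 2 — holds  (d = 1)
Away from these crossings d keeps a constant sign, and checking every integer in [-1000, 1000] confirms d ≠ 0 throughout. Hence the two sides are never equal, so the relation holds for every integer in [-1000, 1000].

No counterexample exists.

Answer: True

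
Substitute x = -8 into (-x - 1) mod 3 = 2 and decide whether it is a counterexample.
Substitute x = -8 into the relation:
x = -8: LHS = (-(-8) - 1) mod 3 = 7 mod 3 = 1; 1 = 2 — FAILS

Since the claim fails at x = -8, this value is a counterexample.

Answer: Yes, x = -8 is a counterexample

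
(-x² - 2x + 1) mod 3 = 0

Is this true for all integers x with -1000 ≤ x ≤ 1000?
The claim fails at x = 0:
x = 0: LHS = (-0² - 2·0 + 1) mod 3 = 1 mod 3 = 1; 1 = 0 — FAILS

Because a single integer refutes it, the statement is false.

Answer: False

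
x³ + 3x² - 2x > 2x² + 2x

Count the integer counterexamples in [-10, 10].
Counterexamples in [-10, 10]: {-10, -9, -8, -7, -6, -5, -4, -3, 0, 1}.

Counting them gives 10 values.

Answer: 10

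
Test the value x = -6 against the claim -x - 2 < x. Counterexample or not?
Substitute x = -6 into the relation:
x = -6: LHS = -(-6) - 2 = 4; 4 < -6 — FAILS

Since the claim fails at x = -6, this value is a counterexample.

Answer: Yes, x = -6 is a counterexample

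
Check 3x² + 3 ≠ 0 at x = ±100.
x = 100: LHS = 3·100² + 3 = 30003; 30003 ≠ 0 — holds
x = -100: LHS = 3·(-100)² + 3 = 30003; 30003 ≠ 0 — holds

Answer: Yes, holds for both x = 100 and x = -100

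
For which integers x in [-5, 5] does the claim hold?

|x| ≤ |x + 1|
Holds for: {0, 1, 2, 3, 4, 5}
Fails for: {-5, -4, -3, -2, -1}

Answer: {0, 1, 2, 3, 4, 5}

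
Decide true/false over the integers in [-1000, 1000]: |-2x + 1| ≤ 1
The claim fails at x = -1:
x = -1: LHS = |-2·(-1) + 1| = |3| = 3; 3 ≤ 1 — FAILS

Because a single integer refutes it, the statement is false.

Answer: False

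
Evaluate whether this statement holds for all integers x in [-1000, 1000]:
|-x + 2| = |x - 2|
LHS − RHS = 0 at every integer in [-1000, 1000]; the two sides always agree. For instance:
x = -1000: LHS = |-(-1000) + 2| = |1002| = 1002, RHS = |(-1000) - 2| = |-1002| = 1002; 1002 = 1002 — holds
x = 0: LHS = |-0 + 2| = |2| = 2, RHS = |0 - 2| = |-2| = 2; 2 = 2 — holds
x = 1000: LHS = |-1000 + 2| = |-998| = 998, RHS = |1000 - 2| = |998| = 998; 998 = 998 — holds
The sides are never unequal, so the relation holds for every integer in [-1000, 1000].

No counterexample exists.

Answer: True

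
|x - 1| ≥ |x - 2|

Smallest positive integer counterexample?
Testing positive integers:
x = 1: LHS = |1 - 1| = |0| = 0, RHS = |1 - 2| = |-1| = 1; 0 ≥ 1 — FAILS  ← smallest positive counterexample

Answer: x = 1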